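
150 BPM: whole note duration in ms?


One quarter-note beat = 60000 / BPM = 60000 / 150 ms
Whole note = 4 × quarter note
Duration = 4 × 60000 / 150 = 240000 / 150
= 1600.0 ms


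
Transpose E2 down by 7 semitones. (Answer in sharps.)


Step by step:
E2: chromatic position 4 in octave 2 → absolute = 2×12 + 4 = 28
Transpose down 7: 28 - 7 = 21
21 = 1×12 + 9 → A in octave 1
Result = A1


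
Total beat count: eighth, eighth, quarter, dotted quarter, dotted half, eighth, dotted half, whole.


Reasoning:
Beat values:
  eighth = 0.5 beats
  eighth = 0.5 beats
  quarter = 1 beat
  dotted quarter = 1.5 beats
  dotted half = 3 beats
  eighth = 0.5 beats
  dotted half = 3 beats
  whole = 4 beats
Sum = 0.5 + 0.5 + 1 + 1.5 + 3 + 0.5 + 3 + 4
= 14 beats


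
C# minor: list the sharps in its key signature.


Step by step:
Sharp minor keys follow the circle of fifths: A(0), E(1), B(2), F#(3), C#(4), G#(5), D#(6), A#(7)
C# minor has 4 sharps
Order of sharps: F# C# G# D# A# E# B# → first 4: F#, C#, G#, D#
= F#, C#, G#, D#


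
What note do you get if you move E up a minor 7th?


minor 7th: 7 letter names, 10 semitones
Letter: E + 6 → D
Pitch: E + 10 semitones, spelled as a D → D
= D


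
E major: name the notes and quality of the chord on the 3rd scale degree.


Reasoning:
E major scale: E F# G# A B C# D#
Diatonic triad on degree 3 stacks scale notes 3, 5, 7: G# B D#
G#→B = 3 semitones; G#→D# = 7 semitones → minor triad
= G# B D# (minor)


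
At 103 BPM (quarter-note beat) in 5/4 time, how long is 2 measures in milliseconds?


Working:
Quarter-note beat duration = 60000 / 103 ms
Beats per measure (5/4) = 5
One measure = 5 × 60000 / 103 = 300000 / 103 ms
2 measures = 2 × 300000 / 103 = 600000 / 103
= 5825.2 ms


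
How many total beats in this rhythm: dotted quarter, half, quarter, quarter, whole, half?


Beat values:
  dotted quarter = 1.5 beats
  half = 2 beats
  quarter = 1 beat
  quarter = 1 beat
  whole = 4 beats
  half = 2 beats
Sum = 1.5 + 2 + 1 + 1 + 4 + 2
= 11.5 beats


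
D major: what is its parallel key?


Solution.
Parallel keys share the same tonic but differ in mode
D major → parallel is D minor
= D minor


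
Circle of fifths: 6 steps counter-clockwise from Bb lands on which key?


Reasoning:
Each counter-clockwise step moves down a perfect 5th (= up a perfect 4th)
From Bb: Bb → Eb → Ab → Db → F#/Gb → B → E
= E


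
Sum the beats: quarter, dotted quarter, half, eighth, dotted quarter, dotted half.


Beat values:
  quarter = 1 beat
  dotted quarter = 1.5 beats
  half = 2 beats
  eighth = 0.5 beats
  dotted quarter = 1.5 beats
  dotted half = 3 beats
Sum = 1 + 1.5 + 2 + 0.5 + 1.5 + 3
= 9.5 beats


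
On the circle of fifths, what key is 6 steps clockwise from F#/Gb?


Each clockwise step on the circle of fifths moves up a perfect 5th
From F#/Gb: F#/Gb → Db → Ab → Eb → Bb → F → C
= C


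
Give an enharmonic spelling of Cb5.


Solution.
Enharmonic notes sound the same pitch but are spelled with different letter names
Cb and B name the same pitch class
Octave numbers change at C, so Cb5 = B4
= B4


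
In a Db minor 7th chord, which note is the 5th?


Working:
Minor 7th chord = root + minor 3rd + perfect 5th + minor 7th
Seventh chords stack in thirds, so the letter names are D-F-A-C
Root: Db
Minor 3rd above Db: Fb
Perfect 5th above Db: Ab
Minor 7th above Db: Cb
The 5th = Ab


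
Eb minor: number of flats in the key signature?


Solution.
Flat minor keys: A(0), D(1), G(2), C(3), F(4), Bb(5), Eb(6), Ab(7)
Eb minor has 6 flats
Order of flats: Bb Eb Ab Db Gb Cb Fb → first 6: Bb, Eb, Ab, Db, Gb, Cb
= 6 flats


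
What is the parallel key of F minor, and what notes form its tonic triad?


Working:
Parallel keys share the same tonic but differ in mode
F minor → parallel is F major
Tonic triad of F major = F A C
= F major; triad = F A C


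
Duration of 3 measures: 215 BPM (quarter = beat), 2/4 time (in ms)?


Quarter-note beat duration = 60000 / 215 ms
Beats per measure (2/4) = 2
One measure = 2 × 60000 / 215 = 120000 / 215 ms
3 measures = 3 × 120000 / 215 = 360000 / 215
= 1674.4 ms


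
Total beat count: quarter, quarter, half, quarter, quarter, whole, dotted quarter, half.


Step by step:
Beat values:
  quarter = 1 beat
  quarter = 1 beat
  half = 2 beats
  quarter = 1 beat
  quarter = 1 beat
  whole = 4 beats
  dotted quarter = 1.5 beats
  half = 2 beats
Sum = 1 + 1 + 2 + 1 + 1 + 4 + 1.5 + 2
= 13.5 beats


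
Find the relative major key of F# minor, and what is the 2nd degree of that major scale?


Working:
The relative major shares the key signature and is a minor 3rd above the minor tonic
A minor 3rd above F# is A
→ relative major of F# minor is A major
A major scale: A B C# D E F# G#
= A major; 2nd degree = B


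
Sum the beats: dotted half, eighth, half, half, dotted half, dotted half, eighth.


Reasoning:
Beat values:
  dotted half = 3 beats
  eighth = 0.5 beats
  half = 2 beats
  half = 2 beats
  dotted half = 3 beats
  dotted half = 3 beats
  eighth = 0.5 beats
Sum = 3 + 0.5 + 2 + 2 + 3 + 3 + 0.5
= 14 beats


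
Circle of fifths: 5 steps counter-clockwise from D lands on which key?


Each counter-clockwise step moves down a perfect 5th (= up a perfect 4th)
From D: D → G → C → F → Bb → Eb
= Eb


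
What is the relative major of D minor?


The relative major shares the key signature and is a minor 3rd above the minor tonic
A minor 3rd above D is F
→ relative major of D minor is F major
= F major


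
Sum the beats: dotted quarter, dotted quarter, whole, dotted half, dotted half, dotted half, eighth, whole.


Let's work it out.
Beat values:
  dotted quarter = 1.5 beats
  dotted quarter = 1.5 beats
  whole = 4 beats
  dotted half = 3 beats
  dotted half = 3 beats
  dotted half = 3 beats
  eighth = 0.5 beats
  whole = 4 beats
Sum = 1.5 + 1.5 + 4 + 3 + 3 + 3 + 0.5 + 4
= 20.5 beats


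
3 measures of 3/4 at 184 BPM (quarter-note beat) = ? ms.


Solution.
Quarter-note beat duration = 60000 / 184 ms
Beats per measure (3/4) = 3
One measure = 3 × 60000 / 184 = 180000 / 184 ms
3 measures = 3 × 180000 / 184 = 540000 / 184
= 2934.8 ms


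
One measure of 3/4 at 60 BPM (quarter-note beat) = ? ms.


Quarter-note beat duration = 60000 / 60 ms
Beats per measure (3/4) = 3
One measure = 3 × 60000 / 60 = 180000 / 60 ms
= 3000.0 ms


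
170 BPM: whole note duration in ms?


One quarter-note beat = 60000 / BPM = 60000 / 170 ms
Whole note = 4 × quarter note
Duration = 4 × 60000 / 170 = 240000 / 170
= 1411.8 ms


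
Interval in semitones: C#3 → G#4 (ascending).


Solution.
Absolute semitone position = octave×12 + chromatic position
C#3: 3×12 + 1 = 37
G#4: 4×12 + 8 = 56
Difference = 56 - 37 = 19
= 19 semitones


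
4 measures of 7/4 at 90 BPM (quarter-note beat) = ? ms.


Solution.
Quarter-note beat duration = 60000 / 90 ms
Beats per measure (7/4) = 7
One measure = 7 × 60000 / 90 = 420000 / 90 ms
4 measures = 4 × 420000 / 90 = 1680000 / 90
= 18666.7 ms


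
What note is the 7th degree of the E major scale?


Working:
Major scale pattern: W-W-H-W-W-W-H (2-2-1-2-2-2-1 semitones)
Starting from E:
  E + 2 semitones → F#
  F# + 2 semitones → G#
  G# + 1 semitone → A
  A + 2 semitones → B
  B + 2 semitones → C#
  C# + 2 semitones → D#
  D# + 1 semitone → E
Scale: E F# G# A B C# D#
Degree 7 = D#


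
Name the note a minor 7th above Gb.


Let's work it out.
A 7th spans 7 letter names, so from G we land on F
A minor 7th = 10 semitones above Gb
Spell F at that pitch: Fb
= Fb


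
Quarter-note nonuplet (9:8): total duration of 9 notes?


Solution.
Nonuplet: 9 notes occupy the space of 8 quarter notes
Space = 8 × 1 = 8 beats
Each nonuplet note = 8 / 9 = 8/9 beats
9 notes = 9 × 8/9 = 8
= 8 beats


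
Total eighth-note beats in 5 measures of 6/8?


Reasoning:
Time signature 6/8: the bottom number 8 means the eighth note gets one count
The top number 6 means 6 eighth-note beats per measure
Total = 6 × 5 measures
= 30 eighth-note beats


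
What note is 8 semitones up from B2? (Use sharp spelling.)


Let's work it out.
B2: chromatic position 11 in octave 2 → absolute = 2×12 + 11 = 35
Transpose up 8: 35 + 8 = 43
43 = 3×12 + 7 → G in octave 3
Result = G3


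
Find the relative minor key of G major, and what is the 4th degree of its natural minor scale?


The relative minor shares the major's key signature and starts on its 6th degree
6th degree = a major 6th above the tonic; a major 6th above G is E
→ relative minor of G major is E minor
E natural minor scale: E F# G A B C D
= E minor; 4th degree = A


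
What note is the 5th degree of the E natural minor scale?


Reasoning:
Natural minor scale pattern: W-H-W-W-H-W-W (2-1-2-2-1-2-2 semitones)
Starting from E:
  E + 2 semitones → F#
  F# + 1 semitone → G
  G + 2 semitones → A
  A + 2 semitones → B
  B + 1 semitone → C
  C + 2 semitones → D
  D + 2 semitones → E
Scale: E F# G A B C D
Degree 5 = B


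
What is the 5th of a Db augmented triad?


Augmented triad = root + major 3rd (4 semitones) + augmented 5th (8 semitones)
A triad on Db stacks thirds, so the chord tones use letter names D-F-A
Root: Db
Major 3rd above Db: F
Augmented 5th above Db: A
The 5th = A


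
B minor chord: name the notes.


Minor triad = root + minor 3rd (3 semitones) + perfect 5th (7 semitones)
A triad on B stacks thirds, so the chord tones use letter names B-D-F
Root: B
Minor 3rd above B: D
Perfect 5th above B: F#
Chord = B D F#


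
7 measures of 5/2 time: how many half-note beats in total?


Solution.
Time signature 5/2: the bottom number 2 means the half note gets one count
The top number 5 means 5 half-note beats per measure
Total = 5 × 7 measures
= 35 half-note beats


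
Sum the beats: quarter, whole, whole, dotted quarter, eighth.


Let's work it out.
Beat values:
  quarter = 1 beat
  whole = 4 beats
  whole = 4 beats
  dotted quarter = 1.5 beats
  eighth = 0.5 beats
Sum = 1 + 4 + 4 + 1.5 + 0.5
= 11 beats


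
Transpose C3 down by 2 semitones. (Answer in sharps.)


C3: chromatic position 0 in octave 3 → absolute = 3×12 + 0 = 36
Transpose down 2: 36 - 2 = 34
34 = 2×12 + 10 → A# in octave 2
Result = A#2


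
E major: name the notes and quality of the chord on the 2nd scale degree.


Reasoning:
E major scale: E F# G# A B C# D#
Diatonic triad on degree 2 stacks scale notes 2, 4, 6: F# A C#
F#→A = 3 semitones; F#→C# = 7 semitones → minor triad
= F# A C# (minor)


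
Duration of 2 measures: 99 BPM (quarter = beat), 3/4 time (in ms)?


Solution.
Quarter-note beat duration = 60000 / 99 ms
Beats per measure (3/4) = 3
One measure = 3 × 60000 / 99 = 180000 / 99 ms
2 measures = 2 × 180000 / 99 = 360000 / 99
= 3636.4 ms


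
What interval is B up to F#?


Letter names: B → F spans 5 letter names → a 5th
Semitones: B → F# = 7 half-steps
A 5th of 7 semitones is a perfect 5th
= perfect 5th


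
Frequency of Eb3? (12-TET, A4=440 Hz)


Working:
f = 440 × 2^(n/12) where n = semitones from A4
Eb3: -18 semitones from A4
f = 440 × 2^(-18/12)
f = 155.56 Hz


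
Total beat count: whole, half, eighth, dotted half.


Let's work it out.
Beat values:
  whole = 4 beats
  half = 2 beats
  eighth = 0.5 beats
  dotted half = 3 beats
Sum = 4 + 2 + 0.5 + 3
= 9.5 beats


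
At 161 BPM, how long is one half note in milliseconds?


One quarter-note beat = 60000 / BPM = 60000 / 161 ms
Half note = 2 × quarter note
Duration = 2 × 60000 / 161 = 120000 / 161
= 745.3 ms


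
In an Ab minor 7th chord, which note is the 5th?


Minor 7th chord = root + minor 3rd + perfect 5th + minor 7th
Seventh chords stack in thirds, so the letter names are A-C-E-G
Root: Ab
Minor 3rd above Ab: Cb
Perfect 5th above Ab: Eb
Minor 7th above Ab: Gb
The 5th = Eb


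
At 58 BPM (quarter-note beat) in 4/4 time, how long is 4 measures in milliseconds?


Step by step:
Quarter-note beat duration = 60000 / 58 ms
Beats per measure (4/4) = 4
One measure = 4 × 60000 / 58 = 240000 / 58 ms
4 measures = 4 × 240000 / 58 = 960000 / 58
= 16551.7 ms


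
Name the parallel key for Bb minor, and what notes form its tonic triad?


Reasoning:
Parallel keys share the same tonic but differ in mode
Bb minor → parallel is Bb major
Tonic triad of Bb major = Bb D F
= Bb major; triad = Bb D F


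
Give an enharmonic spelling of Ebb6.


Working:
Enharmonic notes sound the same pitch but are spelled with different letter names
Ebb and D name the same pitch class
= D6


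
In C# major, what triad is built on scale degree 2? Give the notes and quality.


C# major scale: C# D# E# F# G# A# B#
Diatonic triad on degree 2 stacks scale notes 2, 4, 6: D# F# A#
D#→F# = 3 semitones; D#→A# = 7 semitones → minor triad
= D# F# A# (minor)


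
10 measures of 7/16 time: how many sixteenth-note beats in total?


Working:
Time signature 7/16: the bottom number 16 means the sixteenth note gets one count
The top number 7 means 7 sixteenth-note beats per measure
Total = 7 × 10 measures
= 70 sixteenth-note beats


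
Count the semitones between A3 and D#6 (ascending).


Absolute semitone position = octave×12 + chromatic position
A3: 3×12 + 9 = 45
D#6: 6×12 + 3 = 75
Difference = 75 - 45 = 30
= 30 semitones


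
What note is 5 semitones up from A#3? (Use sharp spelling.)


A#3: chromatic position 10 in octave 3 → absolute = 3×12 + 10 = 46
Transpose up 5: 46 + 5 = 51
51 = 4×12 + 3 → D# in octave 4
Result = D#4


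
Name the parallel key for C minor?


Step by step:
Parallel keys share the same tonic but differ in mode
C minor → parallel is C major
= C major


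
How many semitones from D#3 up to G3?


Let's work it out.
Absolute semitone position = octave×12 + chromatic position
D#3: 3×12 + 3 = 39
G3: 3×12 + 7 = 43
Difference = 43 - 39 = 4
= 4 semitones


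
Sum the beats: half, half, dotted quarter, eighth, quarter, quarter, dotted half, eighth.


Working:
Beat values:
  half = 2 beats
  half = 2 beats
  dotted quarter = 1.5 beats
  eighth = 0.5 beats
  quarter = 1 beat
  quarter = 1 beat
  dotted half = 3 beats
  eighth = 0.5 beats
Sum = 2 + 2 + 1.5 + 0.5 + 1 + 1 + 3 + 0.5
= 11.5 beats


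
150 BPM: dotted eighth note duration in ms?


Solution.
One quarter-note beat = 60000 / BPM = 60000 / 150 ms
Dotted eighth note = 3/4 × quarter note
Duration = 3/4 × 60000 / 150 = 45000 / 150
= 300.0 ms


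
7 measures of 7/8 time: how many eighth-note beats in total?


Time signature 7/8: the bottom number 8 means the eighth note gets one count
The top number 7 means 7 eighth-note beats per measure
Total = 7 × 7 measures
= 49 eighth-note beats


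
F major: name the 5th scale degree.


Major scale pattern: W-W-H-W-W-W-H (2-2-1-2-2-2-1 semitones)
Starting from F:
  F + 2 semitones → G
  G + 2 semitones → A
  A + 1 semitone → Bb
  Bb + 2 semitones → C
  C + 2 semitones → D
  D + 2 semitones → E
  E + 1 semitone → F
Scale: F G A Bb C D E
Degree 5 = C


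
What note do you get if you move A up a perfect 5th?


Let's work it out.
perfect 5th: 5 letter names, 7 semitones
Letter: A + 4 → E
Pitch: A + 7 semitones, spelled as an E → E
= E


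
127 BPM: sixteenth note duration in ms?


One quarter-note beat = 60000 / BPM = 60000 / 127 ms
Sixteenth note = 1/4 × quarter note
Duration = 1/4 × 60000 / 127 = 15000 / 127
= 118.1 ms


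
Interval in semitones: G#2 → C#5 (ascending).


Absolute semitone position = octave×12 + chromatic position
G#2: 2×12 + 8 = 32
C#5: 5×12 + 1 = 61
Difference = 61 - 32 = 29
= 29 semitones


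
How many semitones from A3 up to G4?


Absolute semitone position = octave×12 + chromatic position
A3: 3×12 + 9 = 45
G4: 4×12 + 7 = 55
Difference = 55 - 45 = 10
= 10 semitones


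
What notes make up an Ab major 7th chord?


Major 7th chord = root + major 3rd + perfect 5th + major 7th
Seventh chords stack in thirds, so the letter names are A-C-E-G
Root: Ab
Major 3rd above Ab: C
Perfect 5th above Ab: Eb
Major 7th above Ab: G
Chord = Ab C Eb G


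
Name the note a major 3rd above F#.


A 3rd spans 3 letter names, so from F we land on A
A major 3rd = 4 semitones above F#
Spell A at that pitch: A#
= A#


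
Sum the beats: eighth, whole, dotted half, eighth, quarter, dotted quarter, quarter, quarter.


Step by step:
Beat values:
  eighth = 0.5 beats
  whole = 4 beats
  dotted half = 3 beats
  eighth = 0.5 beats
  quarter = 1 beat
  dotted quarter = 1.5 beats
  quarter = 1 beat
  quarter = 1 beat
Sum = 0.5 + 4 + 3 + 0.5 + 1 + 1.5 + 1 + 1
= 12.5 beats


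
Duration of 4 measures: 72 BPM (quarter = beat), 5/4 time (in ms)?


Step by step:
Quarter-note beat duration = 60000 / 72 ms
Beats per measure (5/4) = 5
One measure = 5 × 60000 / 72 = 300000 / 72 ms
4 measures = 4 × 300000 / 72 = 1200000 / 72
= 16666.7 ms


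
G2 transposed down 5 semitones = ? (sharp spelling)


G2: chromatic position 7 in octave 2 → absolute = 2×12 + 7 = 31
Transpose down 5: 31 - 5 = 26
26 = 2×12 + 2 → D in octave 2
Result = D2


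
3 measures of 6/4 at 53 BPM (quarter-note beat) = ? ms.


Working:
Quarter-note beat duration = 60000 / 53 ms
Beats per measure (6/4) = 6
One measure = 6 × 60000 / 53 = 360000 / 53 ms
3 measures = 3 × 360000 / 53 = 1080000 / 53
= 20377.4 ms


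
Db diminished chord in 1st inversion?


Root position: Db Fb Abb
1st inversion: move root up an octave
Bass note: Fb
Notes (bottom to top) = Fb Abb Db


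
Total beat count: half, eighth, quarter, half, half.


Beat values:
  half = 2 beats
  eighth = 0.5 beats
  quarter = 1 beat
  half = 2 beats
  half = 2 beats
Sum = 2 + 0.5 + 1 + 2 + 2
= 7.5 beats


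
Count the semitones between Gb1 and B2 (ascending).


Step by step:
Absolute semitone position = octave×12 + chromatic position
Gb1: 1×12 + 6 = 18
B2: 2×12 + 11 = 35
Difference = 35 - 18 = 17
= 17 semitones


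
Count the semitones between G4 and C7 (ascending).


Absolute semitone position = octave×12 + chromatic position
G4: 4×12 + 7 = 55
C7: 7×12 + 0 = 84
Difference = 84 - 55 = 29
= 29 semitones


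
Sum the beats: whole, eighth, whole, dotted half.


Reasoning:
Beat values:
  whole = 4 beats
  eighth = 0.5 beats
  whole = 4 beats
  dotted half = 3 beats
Sum = 4 + 0.5 + 4 + 3
= 11.5 beats


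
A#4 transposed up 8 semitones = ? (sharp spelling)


Step by step:
A#4: chromatic position 10 in octave 4 → absolute = 4×12 + 10 = 58
Transpose up 8: 58 + 8 = 66
66 = 5×12 + 6 → F# in octave 5
Result = F#5


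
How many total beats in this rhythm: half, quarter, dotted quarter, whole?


Let's work it out.
Beat values:
  half = 2 beats
  quarter = 1 beat
  dotted quarter = 1.5 beats
  whole = 4 beats
Sum = 2 + 1 + 1.5 + 4
= 8.5 beats


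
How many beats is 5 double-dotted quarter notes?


Let's work it out.
Base quarter note = 1 beat
Dot 1 adds half the previous value: +1/2
Dot 2 adds half the previous value: +1/4
One double-dotted quarter = 1 + 1/2 + 1/4 = 7/4
5 of them = 5 × 7/4 = 35/4
= 35/4 beats


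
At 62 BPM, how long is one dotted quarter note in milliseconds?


Let's work it out.
One quarter-note beat = 60000 / BPM = 60000 / 62 ms
Dotted quarter note = 3/2 × quarter note
Duration = 3/2 × 60000 / 62 = 90000 / 62
= 1451.6 ms


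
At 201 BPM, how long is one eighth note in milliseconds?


Solution.
One quarter-note beat = 60000 / BPM = 60000 / 201 ms
Eighth note = 1/2 × quarter note
Duration = 1/2 × 60000 / 201 = 30000 / 201
= 149.3 ms


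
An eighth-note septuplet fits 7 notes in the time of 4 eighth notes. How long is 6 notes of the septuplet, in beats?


Let's work it out.
Septuplet: 7 notes occupy the space of 4 eighth notes
Space = 4 × 1/2 = 2 beats
Each septuplet note = 2 / 7 = 2/7 beats
6 notes = 6 × 2/7 = 12/7
= 12/7 beats


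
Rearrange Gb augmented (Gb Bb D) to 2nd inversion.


Root position: Gb Bb D
2nd inversion: move root and 3rd up an octave
Bass note: D
Notes (bottom to top) = D Gb Bb


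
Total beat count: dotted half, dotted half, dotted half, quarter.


Let's work it out.
Beat values:
  dotted half = 3 beats
  dotted half = 3 beats
  dotted half = 3 beats
  quarter = 1 beat
Sum = 3 + 3 + 3 + 1
= 10 beats


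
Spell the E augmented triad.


Step by step:
Augmented triad = root + major 3rd (4 semitones) + augmented 5th (8 semitones)
A triad on E stacks thirds, so the chord tones use letter names E-G-B
Root: E
Major 3rd above E: G#
Augmented 5th above E: B#
Chord = E G# B#


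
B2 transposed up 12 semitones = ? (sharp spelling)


B2: chromatic position 11 in octave 2 → absolute = 2×12 + 11 = 35
Transpose up 12: 35 + 12 = 47
47 = 3×12 + 11 → B in octave 3
Result = B3


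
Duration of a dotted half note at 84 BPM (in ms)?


One quarter-note beat = 60000 / BPM = 60000 / 84 ms
Dotted half note = 3 × quarter note
Duration = 3 × 60000 / 84 = 180000 / 84
= 2142.9 ms


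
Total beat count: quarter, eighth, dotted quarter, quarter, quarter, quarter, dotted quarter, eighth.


Working:
Beat values:
  quarter = 1 beat
  eighth = 0.5 beats
  dotted quarter = 1.5 beats
  quarter = 1 beat
  quarter = 1 beat
  quarter = 1 beat
  dotted quarter = 1.5 beats
  eighth = 0.5 beats
Sum = 1 + 0.5 + 1.5 + 1 + 1 + 1 + 1.5 + 0.5
= 8 beats


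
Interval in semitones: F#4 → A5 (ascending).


Absolute semitone position = octave×12 + chromatic position
F#4: 4×12 + 6 = 54
A5: 5×12 + 9 = 69
Difference = 69 - 54 = 15
= 15 semitones


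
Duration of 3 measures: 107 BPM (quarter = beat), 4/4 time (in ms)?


Solution.
Quarter-note beat duration = 60000 / 107 ms
Beats per measure (4/4) = 4
One measure = 4 × 60000 / 107 = 240000 / 107 ms
3 measures = 3 × 240000 / 107 = 720000 / 107
= 6729.0 ms


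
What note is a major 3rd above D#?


Let's work it out.
A 3rd spans 3 letter names, so from D we land on F
A major 3rd = 4 semitones above D#
Spell F at that pitch: F##
= F##


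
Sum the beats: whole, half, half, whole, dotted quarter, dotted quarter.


Solution.
Beat values:
  whole = 4 beats
  half = 2 beats
  half = 2 beats
  whole = 4 beats
  dotted quarter = 1.5 beats
  dotted quarter = 1.5 beats
Sum = 4 + 2 + 2 + 4 + 1.5 + 1.5
= 15 beats


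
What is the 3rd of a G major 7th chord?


Let's work it out.
Major 7th chord = root + major 3rd + perfect 5th + major 7th
Seventh chords stack in thirds, so the letter names are G-B-D-F
Root: G
Major 3rd above G: B
Perfect 5th above G: D
Major 7th above G: F#
The 3rd = B


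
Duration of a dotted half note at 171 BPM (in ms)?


One quarter-note beat = 60000 / BPM = 60000 / 171 ms
Dotted half note = 3 × quarter note
Duration = 3 × 60000 / 171 = 180000 / 171
= 1052.6 ms


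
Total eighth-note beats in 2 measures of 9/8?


Time signature 9/8: the bottom number 8 means the eighth note gets one count
The top number 9 means 9 eighth-note beats per measure
Total = 9 × 2 measures
= 18 eighth-note beats


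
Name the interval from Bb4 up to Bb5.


Working:
Letter names: B → B spans 8 letter names → an octave
Semitones: Bb4 → Bb5 = 12 half-steps
An octave of 12 semitones is a perfect octave
= perfect octave


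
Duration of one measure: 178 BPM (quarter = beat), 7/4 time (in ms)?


Quarter-note beat duration = 60000 / 178 ms
Beats per measure (7/4) = 7
One measure = 7 × 60000 / 178 = 420000 / 178 ms
= 2359.6 ms


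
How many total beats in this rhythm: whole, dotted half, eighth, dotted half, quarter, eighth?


Beat values:
  whole = 4 beats
  dotted half = 3 beats
  eighth = 0.5 beats
  dotted half = 3 beats
  quarter = 1 beat
  eighth = 0.5 beats
Sum = 4 + 3 + 0.5 + 3 + 1 + 0.5
= 12 beats


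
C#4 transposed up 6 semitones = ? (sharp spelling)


C#4: chromatic position 1 in octave 4 → absolute = 4×12 + 1 = 49
Transpose up 6: 49 + 6 = 55
55 = 4×12 + 7 → G in octave 4
Result = G4


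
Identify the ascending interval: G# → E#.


Working:
Letter names: G → E spans 6 letter names → a 6th
Semitones: G# → E# = 9 half-steps
A 6th of 9 semitones is a major 6th
= major 6th


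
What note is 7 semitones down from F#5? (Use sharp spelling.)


Solution.
F#5: chromatic position 6 in octave 5 → absolute = 5×12 + 6 = 66
Transpose down 7: 66 - 7 = 59
59 = 4×12 + 11 → B in octave 4
Result = B4


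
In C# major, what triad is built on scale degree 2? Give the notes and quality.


C# major scale: C# D# E# F# G# A# B#
Diatonic triad on degree 2 stacks scale notes 2, 4, 6: D# F# A#
D#→F# = 3 semitones; D#→A# = 7 semitones → minor triad
= D# F# A# (minor)


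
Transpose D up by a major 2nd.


Step by step:
major 2nd: 2 letter names, 2 semitones
Letter: D + 1 → E
Pitch: D + 2 semitones, spelled as an E → E
= E


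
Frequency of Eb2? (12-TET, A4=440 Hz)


Step by step:
f = 440 × 2^(n/12) where n = semitones from A4
Eb2: -30 semitones from A4
f = 440 × 2^(-30/12)
f = 77.78 Hz


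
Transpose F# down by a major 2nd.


major 2nd: 2 letter names, 2 semitones
Letter: F - 1 → E
Pitch: F# - 2 semitones, spelled as an E → E
= E


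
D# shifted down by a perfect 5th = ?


Working:
perfect 5th: 5 letter names, 7 semitones
Letter: D - 4 → G
Pitch: D# - 7 semitones, spelled as a G → G#
= G#


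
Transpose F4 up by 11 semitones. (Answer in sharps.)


Step by step:
F4: chromatic position 5 in octave 4 → absolute = 4×12 + 5 = 53
Transpose up 11: 53 + 11 = 64
64 = 5×12 + 4 → E in octave 5
Result = E5


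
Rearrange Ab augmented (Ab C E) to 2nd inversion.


Step by step:
Root position: Ab C E
2nd inversion: move root and 3rd up an octave
Bass note: E
Notes (bottom to top) = E Ab C


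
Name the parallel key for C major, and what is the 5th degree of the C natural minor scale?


Reasoning:
Parallel keys share the same tonic but differ in mode
C major → parallel is C minor
C natural minor scale: C D Eb F G Ab Bb
= C minor; 5th degree = G


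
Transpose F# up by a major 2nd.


Let's work it out.
major 2nd: 2 letter names, 2 semitones
Letter: F + 1 → G
Pitch: F# + 2 semitones, spelled as a G → G#
= G#


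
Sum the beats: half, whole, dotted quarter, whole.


Beat values:
  half = 2 beats
  whole = 4 beats
  dotted quarter = 1.5 beats
  whole = 4 beats
Sum = 2 + 4 + 1.5 + 4
= 11.5 beats


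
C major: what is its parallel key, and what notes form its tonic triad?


Parallel keys share the same tonic but differ in mode
C major → parallel is C minor
Tonic triad of C minor = C Eb G
= C minor; triad = C Eb G


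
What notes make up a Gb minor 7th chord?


Let's work it out.
Minor 7th chord = root + minor 3rd + perfect 5th + minor 7th
Seventh chords stack in thirds, so the letter names are G-B-D-F
Root: Gb
Minor 3rd above Gb: Bbb
Perfect 5th above Gb: Db
Minor 7th above Gb: Fb
Chord = Gb Bbb Db Fb


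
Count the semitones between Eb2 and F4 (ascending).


Solution.
Absolute semitone position = octave×12 + chromatic position
Eb2: 2×12 + 3 = 27
F4: 4×12 + 5 = 53
Difference = 53 - 27 = 26
= 26 semitones


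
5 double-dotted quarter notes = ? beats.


Base quarter note = 1 beat
Dot 1 adds half the previous value: +1/2
Dot 2 adds half the previous value: +1/4
One double-dotted quarter = 1 + 1/2 + 1/4 = 7/4
5 of them = 5 × 7/4 = 35/4
= 35/4 beats


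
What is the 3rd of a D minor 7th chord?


Minor 7th chord = root + minor 3rd + perfect 5th + minor 7th
Seventh chords stack in thirds, so the letter names are D-F-A-C
Root: D
Minor 3rd above D: F
Perfect 5th above D: A
Minor 7th above D: C
The 3rd = F


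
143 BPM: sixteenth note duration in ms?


Solution.
One quarter-note beat = 60000 / BPM = 60000 / 143 ms
Sixteenth note = 1/4 × quarter note
Duration = 1/4 × 60000 / 143 = 15000 / 143
= 104.9 ms


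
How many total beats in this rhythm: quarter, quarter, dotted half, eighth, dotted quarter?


Let's work it out.
Beat values:
  quarter = 1 beat
  quarter = 1 beat
  dotted half = 3 beats
  eighth = 0.5 beats
  dotted quarter = 1.5 beats
Sum = 1 + 1 + 3 + 0.5 + 1.5
= 7 beats


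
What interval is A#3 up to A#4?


Working:
Letter names: A → A spans 8 letter names → an octave
Semitones: A#3 → A#4 = 12 half-steps
An octave of 12 semitones is a perfect octave
= perfect octave


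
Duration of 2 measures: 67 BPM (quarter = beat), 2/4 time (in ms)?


Quarter-note beat duration = 60000 / 67 ms
Beats per measure (2/4) = 2
One measure = 2 × 60000 / 67 = 120000 / 67 ms
2 measures = 2 × 120000 / 67 = 240000 / 67
= 3582.1 ms


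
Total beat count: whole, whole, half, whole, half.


Solution.
Beat values:
  whole = 4 beats
  whole = 4 beats
  half = 2 beats
  whole = 4 beats
  half = 2 beats
Sum = 4 + 4 + 2 + 4 + 2
= 16 beats


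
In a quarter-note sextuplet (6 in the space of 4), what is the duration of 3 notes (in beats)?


Sextuplet: 6 notes occupy the space of 4 quarter notes
Space = 4 × 1 = 4 beats
Each sextuplet note = 4 / 6 = 2/3 beats
3 notes = 3 × 2/3 = 2
= 2 beats


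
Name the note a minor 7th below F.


Let's work it out.
A 7th spans 7 letter names, so from F we land on G
A minor 7th = 10 semitones below F
Spell G at that pitch: G
= G


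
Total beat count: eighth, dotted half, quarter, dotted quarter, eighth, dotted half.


Working:
Beat values:
  eighth = 0.5 beats
  dotted half = 3 beats
  quarter = 1 beat
  dotted quarter = 1.5 beats
  eighth = 0.5 beats
  dotted half = 3 beats
Sum = 0.5 + 3 + 1 + 1.5 + 0.5 + 3
= 9.5 beats


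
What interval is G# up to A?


Letter names: G → A spans 2 letter names → a 2nd
Semitones: G# → A = 1 half-step
A 2nd of 1 semitone is a minor 2nd
= minor 2nd


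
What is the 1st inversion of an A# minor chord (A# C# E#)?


Root position: A# C# E#
1st inversion: move root up an octave
Bass note: C#
Notes (bottom to top) = C# E# A#


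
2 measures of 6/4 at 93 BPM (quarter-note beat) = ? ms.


Let's work it out.
Quarter-note beat duration = 60000 / 93 ms
Beats per measure (6/4) = 6
One measure = 6 × 60000 / 93 = 360000 / 93 ms
2 measures = 2 × 360000 / 93 = 720000 / 93
= 7741.9 ms


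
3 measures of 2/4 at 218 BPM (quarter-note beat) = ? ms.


Step by step:
Quarter-note beat duration = 60000 / 218 ms
Beats per measure (2/4) = 2
One measure = 2 × 60000 / 218 = 120000 / 218 ms
3 measures = 3 × 120000 / 218 = 360000 / 218
= 1651.4 ms


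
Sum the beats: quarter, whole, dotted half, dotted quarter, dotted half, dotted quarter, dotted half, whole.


Beat values:
  quarter = 1 beat
  whole = 4 beats
  dotted half = 3 beats
  dotted quarter = 1.5 beats
  dotted half = 3 beats
  dotted quarter = 1.5 beats
  dotted half = 3 beats
  whole = 4 beats
Sum = 1 + 4 + 3 + 1.5 + 3 + 1.5 + 3 + 4
= 21 beats


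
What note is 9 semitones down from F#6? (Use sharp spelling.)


F#6: chromatic position 6 in octave 6 → absolute = 6×12 + 6 = 78
Transpose down 9: 78 - 9 = 69
69 = 5×12 + 9 → A in octave 5
Result = A5


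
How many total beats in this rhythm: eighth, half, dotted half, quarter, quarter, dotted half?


Working:
Beat values:
  eighth = 0.5 beats
  half = 2 beats
  dotted half = 3 beats
  quarter = 1 beat
  quarter = 1 beat
  dotted half = 3 beats
Sum = 0.5 + 2 + 3 + 1 + 1 + 3
= 10.5 beats


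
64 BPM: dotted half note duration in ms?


One quarter-note beat = 60000 / BPM = 60000 / 64 ms
Dotted half note = 3 × quarter note
Duration = 3 × 60000 / 64 = 180000 / 64
= 2812.5 ms


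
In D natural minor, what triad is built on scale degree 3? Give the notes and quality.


Let's work it out.
D natural minor scale: D E F G A Bb C
Diatonic triad on degree 3 stacks scale notes 3, 5, 7: F A C
F→A = 4 semitones; F→C = 7 semitones → major triad
= F A C (major)


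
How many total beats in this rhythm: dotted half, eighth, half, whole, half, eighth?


Beat values:
  dotted half = 3 beats
  eighth = 0.5 beats
  half = 2 beats
  whole = 4 beats
  half = 2 beats
  eighth = 0.5 beats
Sum = 3 + 0.5 + 2 + 4 + 2 + 0.5
= 12 beats


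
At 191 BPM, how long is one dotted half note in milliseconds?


One quarter-note beat = 60000 / BPM = 60000 / 191 ms
Dotted half note = 3 × quarter note
Duration = 3 × 60000 / 191 = 180000 / 191
= 942.4 ms


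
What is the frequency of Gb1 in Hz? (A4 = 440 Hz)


Step by step:
f = 440 × 2^(n/12) where n = semitones from A4
Gb1: -39 semitones from A4
f = 440 × 2^(-39/12)
f = 46.25 Hz


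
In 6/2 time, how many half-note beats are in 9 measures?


Working:
Time signature 6/2: the bottom number 2 means the half note gets one count
The top number 6 means 6 half-note beats per measure
Total = 6 × 9 measures
= 54 half-note beats


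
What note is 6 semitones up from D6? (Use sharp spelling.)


D6: chromatic position 2 in octave 6 → absolute = 6×12 + 2 = 74
Transpose up 6: 74 + 6 = 80
80 = 6×12 + 8 → G# in octave 6
Result = G#6


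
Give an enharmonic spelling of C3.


Enharmonic notes sound the same pitch but are spelled with different letter names
C and Dbb name the same pitch class
= Dbb3


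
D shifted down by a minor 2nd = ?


Reasoning:
minor 2nd: 2 letter names, 1 semitones
Letter: D - 1 → C
Pitch: D - 1 semitones, spelled as a C → C#
= C#


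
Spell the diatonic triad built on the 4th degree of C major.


C major scale: C D E F G A B
Diatonic triad on degree 4 stacks scale notes 4, 6, 1: F A C
F→A = 4 semitones; F→C = 7 semitones → major triad
= F A C (major)


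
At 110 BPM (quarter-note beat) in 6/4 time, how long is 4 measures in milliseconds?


Reasoning:
Quarter-note beat duration = 60000 / 110 ms
Beats per measure (6/4) = 6
One measure = 6 × 60000 / 110 = 360000 / 110 ms
4 measures = 4 × 360000 / 110 = 1440000 / 110
= 13090.9 ms


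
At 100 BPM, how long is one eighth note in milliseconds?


Reasoning:
One quarter-note beat = 60000 / BPM = 60000 / 100 ms
Eighth note = 1/2 × quarter note
Duration = 1/2 × 60000 / 100 = 30000 / 100
= 300.0 ms


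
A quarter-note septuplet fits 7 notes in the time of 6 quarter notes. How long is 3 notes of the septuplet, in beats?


Step by step:
Septuplet: 7 notes occupy the space of 6 quarter notes
Space = 6 × 1 = 6 beats
Each septuplet note = 6 / 7 = 6/7 beats
3 notes = 3 × 6/7 = 18/7
= 18/7 beats


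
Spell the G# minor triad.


Working:
Minor triad = root + minor 3rd (3 semitones) + perfect 5th (7 semitones)
A triad on G# stacks thirds, so the chord tones use letter names G-B-D
Root: G#
Minor 3rd above G#: B
Perfect 5th above G#: D#
Chord = G# B D#


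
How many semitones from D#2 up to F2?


Working:
Absolute semitone position = octave×12 + chromatic position
D#2: 2×12 + 3 = 27
F2: 2×12 + 5 = 29
Difference = 29 - 27 = 2
= 2 semitones


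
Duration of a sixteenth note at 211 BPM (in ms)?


Solution.
One quarter-note beat = 60000 / BPM = 60000 / 211 ms
Sixteenth note = 1/4 × quarter note
Duration = 1/4 × 60000 / 211 = 15000 / 211
= 71.1 ms


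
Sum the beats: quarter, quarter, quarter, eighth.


Solution.
Beat values:
  quarter = 1 beat
  quarter = 1 beat
  quarter = 1 beat
  eighth = 0.5 beats
Sum = 1 + 1 + 1 + 0.5
= 3.5 beats


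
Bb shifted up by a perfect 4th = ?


Solution.
perfect 4th: 4 letter names, 5 semitones
Letter: B + 3 → E
Pitch: Bb + 5 semitones, spelled as an E → Eb
= Eb


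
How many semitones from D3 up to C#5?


Absolute semitone position = octave×12 + chromatic position
D3: 3×12 + 2 = 38
C#5: 5×12 + 1 = 61
Difference = 61 - 38 = 23
= 23 semitones


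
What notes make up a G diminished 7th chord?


Solution.
Diminished 7th chord = root + minor 3rd + diminished 5th + diminished 7th
Seventh chords stack in thirds, so the letter names are G-B-D-F
Root: G
Minor 3rd above G: Bb
Diminished 5th above G: Db
Diminished 7th above G: Fb
Chord = G Bb Db Fb


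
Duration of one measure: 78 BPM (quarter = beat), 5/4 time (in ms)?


Let's work it out.
Quarter-note beat duration = 60000 / 78 ms
Beats per measure (5/4) = 5
One measure = 5 × 60000 / 78 = 300000 / 78 ms
= 3846.2 ms


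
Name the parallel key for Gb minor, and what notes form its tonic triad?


Step by step:
Parallel keys share the same tonic but differ in mode
Gb minor → parallel is Gb major
Tonic triad of Gb major = Gb Bb Db
= Gb major; triad = Gb Bb Db


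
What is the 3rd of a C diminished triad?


Reasoning:
Diminished triad = root + minor 3rd (3 semitones) + diminished 5th (6 semitones)
A triad on C stacks thirds, so the chord tones use letter names C-E-G
Root: C
Minor 3rd above C: Eb
Diminished 5th above C: Gb
The 3rd = Eb


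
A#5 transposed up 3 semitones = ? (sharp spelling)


Reasoning:
A#5: chromatic position 10 in octave 5 → absolute = 5×12 + 10 = 70
Transpose up 3: 70 + 3 = 73
73 = 6×12 + 1 → C# in octave 6
Result = C#6


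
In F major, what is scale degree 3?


Working:
Major scale pattern: W-W-H-W-W-W-H (2-2-1-2-2-2-1 semitones)
Starting from F:
  F + 2 semitones → G
  G + 2 semitones → A
  A + 1 semitone → Bb
  Bb + 2 semitones → C
  C + 2 semitones → D
  D + 2 semitones → E
  E + 1 semitone → F
Scale: F G A Bb C D E
Degree 3 = A


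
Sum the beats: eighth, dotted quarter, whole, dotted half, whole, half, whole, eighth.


Let's work it out.
Beat values:
  eighth = 0.5 beats
  dotted quarter = 1.5 beats
  whole = 4 beats
  dotted half = 3 beats
  whole = 4 beats
  half = 2 beats
  whole = 4 beats
  eighth = 0.5 beats
Sum = 0.5 + 1.5 + 4 + 3 + 4 + 2 + 4 + 0.5
= 19.5 beats


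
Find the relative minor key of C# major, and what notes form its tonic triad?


Working:
The relative minor shares the major's key signature and starts on its 6th degree
6th degree = a major 6th above the tonic; a major 6th above C# is A#
→ relative minor of C# major is A# minor
Tonic triad of A# minor = root + minor 3rd + perfect 5th = A# C# E#
= A# minor; triad = A# C# E#


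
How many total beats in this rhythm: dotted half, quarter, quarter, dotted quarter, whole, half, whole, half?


Let's work it out.
Beat values:
  dotted half = 3 beats
  quarter = 1 beat
  quarter = 1 beat
  dotted quarter = 1.5 beats
  whole = 4 beats
  half = 2 beats
  whole = 4 beats
  half = 2 beats
Sum = 3 + 1 + 1 + 1.5 + 4 + 2 + 4 + 2
= 18.5 beats


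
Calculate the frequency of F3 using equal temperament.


Step by step:
f = 440 × 2^(n/12) where n = semitones from A4
F3: -16 semitones from A4
f = 440 × 2^(-16/12)
f = 174.61 Hz


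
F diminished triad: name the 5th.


Diminished triad = root + minor 3rd (3 semitones) + diminished 5th (6 semitones)
A triad on F stacks thirds, so the chord tones use letter names F-A-C
Root: F
Minor 3rd above F: Ab
Diminished 5th above F: Cb
The 5th = Cb


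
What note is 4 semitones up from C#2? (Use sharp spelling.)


Step by step:
C#2: chromatic position 1 in octave 2 → absolute = 2×12 + 1 = 25
Transpose up 4: 25 + 4 = 29
29 = 2×12 + 5 → F in octave 2
Result = F2


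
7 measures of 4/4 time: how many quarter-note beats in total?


Time signature 4/4: the bottom number 4 means the quarter note gets one count
The top number 4 means 4 quarter-note beats per measure
Total = 4 × 7 measures
= 28 quarter-note beats


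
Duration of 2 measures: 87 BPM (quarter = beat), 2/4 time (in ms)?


Solution.
Quarter-note beat duration = 60000 / 87 ms
Beats per measure (2/4) = 2
One measure = 2 × 60000 / 87 = 120000 / 87 ms
2 measures = 2 × 120000 / 87 = 240000 / 87
= 2758.6 ms


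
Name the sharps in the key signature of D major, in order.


Solution.
Sharp major keys follow the circle of fifths: C(0), G(1), D(2), A(3), E(4), B(5), F#(6), C#(7)
D major has 2 sharps
Order of sharps: F# C# G# D# A# E# B# → first 2: F#, C#
= F#, C#
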